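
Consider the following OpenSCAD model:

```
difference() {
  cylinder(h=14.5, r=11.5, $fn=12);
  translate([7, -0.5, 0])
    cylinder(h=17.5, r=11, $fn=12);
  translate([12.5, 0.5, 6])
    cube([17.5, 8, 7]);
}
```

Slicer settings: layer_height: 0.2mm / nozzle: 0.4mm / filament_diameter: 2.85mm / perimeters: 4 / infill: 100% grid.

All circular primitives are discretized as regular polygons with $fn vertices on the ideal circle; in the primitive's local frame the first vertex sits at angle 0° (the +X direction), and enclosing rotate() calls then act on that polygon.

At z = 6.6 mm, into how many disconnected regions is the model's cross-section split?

1

At z = 6.6 mm: the r=11.5 cylinder contributes a regular 12-gon of circumradius 11.5; the cylinder at (7, -0.5): section is a regular 12-gon, circumradius r=11; the cube at (12.5, 0.5) (footprint 17.5×8) is included at this height; Subtracting the remaining from the first: starting from the r=11.5 cylinder, the r=11 cylinder at (7, -0.5) partially overlaps it — only the 228.01 mm² overlap (of its 363.00 mm²) is removed, clipping the outline; the 17.5×8 cube at (12.5, 0.5) misses the remaining region (no effect) — 1 connected region. The result has 1 disconnected region.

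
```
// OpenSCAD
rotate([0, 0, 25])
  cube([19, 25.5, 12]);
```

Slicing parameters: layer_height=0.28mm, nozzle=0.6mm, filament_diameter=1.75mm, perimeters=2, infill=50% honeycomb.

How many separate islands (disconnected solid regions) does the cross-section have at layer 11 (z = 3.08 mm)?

At z = 3.08 mm: the 19×25.5 cube contributes its full rectangle; (whole slice rotated 25° about Z — lengths, areas and connectivity unchanged). Overall, the cross-section is a single solid region. Island count = 1.

1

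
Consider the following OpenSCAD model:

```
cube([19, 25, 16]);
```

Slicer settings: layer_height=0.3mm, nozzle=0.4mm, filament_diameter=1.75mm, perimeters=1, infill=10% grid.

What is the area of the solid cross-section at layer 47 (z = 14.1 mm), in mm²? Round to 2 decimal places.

At z = 14.1 mm: the cube is present — its section is the full 19×25 rectangle (area 475.00 mm²). Overall, the cross-section is a single solid region. Net area = 475.00 mm².

475.00 mm²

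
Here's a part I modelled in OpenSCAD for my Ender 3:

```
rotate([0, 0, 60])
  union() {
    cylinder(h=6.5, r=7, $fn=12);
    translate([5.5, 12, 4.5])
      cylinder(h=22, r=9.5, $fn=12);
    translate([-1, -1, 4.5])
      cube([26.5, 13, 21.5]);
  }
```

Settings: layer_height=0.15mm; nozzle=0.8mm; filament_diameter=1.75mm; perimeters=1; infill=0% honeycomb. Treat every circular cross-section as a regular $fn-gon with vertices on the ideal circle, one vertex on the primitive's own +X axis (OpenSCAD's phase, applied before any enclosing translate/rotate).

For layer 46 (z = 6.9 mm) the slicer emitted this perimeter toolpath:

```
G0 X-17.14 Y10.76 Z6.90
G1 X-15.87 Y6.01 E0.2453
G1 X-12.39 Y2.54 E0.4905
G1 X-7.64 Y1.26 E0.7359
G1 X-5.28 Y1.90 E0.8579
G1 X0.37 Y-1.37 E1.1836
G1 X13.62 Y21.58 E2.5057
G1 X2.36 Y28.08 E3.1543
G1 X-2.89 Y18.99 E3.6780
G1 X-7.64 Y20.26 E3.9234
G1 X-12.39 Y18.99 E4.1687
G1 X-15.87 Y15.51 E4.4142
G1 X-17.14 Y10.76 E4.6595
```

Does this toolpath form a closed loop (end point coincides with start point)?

yes

Start point (G0): (-17.14, 10.76). End point (last G1): the path returns to the start — closed.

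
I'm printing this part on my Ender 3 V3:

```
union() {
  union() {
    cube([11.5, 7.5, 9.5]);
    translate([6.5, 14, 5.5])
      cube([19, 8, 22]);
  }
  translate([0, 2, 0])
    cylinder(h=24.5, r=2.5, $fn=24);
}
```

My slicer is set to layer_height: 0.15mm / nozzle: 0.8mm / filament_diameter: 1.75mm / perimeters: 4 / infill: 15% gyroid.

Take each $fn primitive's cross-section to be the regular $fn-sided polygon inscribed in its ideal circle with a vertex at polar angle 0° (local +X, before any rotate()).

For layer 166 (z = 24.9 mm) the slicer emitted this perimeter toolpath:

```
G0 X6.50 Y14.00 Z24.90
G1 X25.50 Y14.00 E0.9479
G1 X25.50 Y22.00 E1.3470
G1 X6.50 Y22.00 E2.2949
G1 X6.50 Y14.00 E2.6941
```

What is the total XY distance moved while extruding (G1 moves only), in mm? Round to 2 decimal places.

54.00 mm

Sum the Euclidean lengths of each G1 segment: total = 54.00 mm.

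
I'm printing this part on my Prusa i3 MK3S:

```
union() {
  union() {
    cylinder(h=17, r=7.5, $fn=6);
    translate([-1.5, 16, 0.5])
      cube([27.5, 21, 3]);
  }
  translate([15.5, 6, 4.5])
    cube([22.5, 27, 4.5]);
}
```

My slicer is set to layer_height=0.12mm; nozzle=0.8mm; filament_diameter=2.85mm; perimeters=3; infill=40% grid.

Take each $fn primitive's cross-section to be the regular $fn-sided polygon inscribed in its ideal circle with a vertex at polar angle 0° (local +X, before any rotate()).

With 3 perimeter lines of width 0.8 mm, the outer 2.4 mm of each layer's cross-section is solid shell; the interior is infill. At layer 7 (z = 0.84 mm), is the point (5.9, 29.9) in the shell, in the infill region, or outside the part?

infill

At z = 0.84 mm: the cylinder: section is a regular 6-gon, circumradius r=7.5; the 27.5×21 cube at (-1.5, 16) contributes its full rectangle; Taking the union: the 2 present regions are separate (no shared area or edge), so areas and boundary lengths simply add and each stays a separate island — 2 connected regions; the cube at (15.5, 6) is absent (z outside [4.5, 9]); Combining (union): only the result so far is present, so the union is just that shape — 2 connected regions. Overall, the cross-section has 2 separate islands. The nearest boundary edge runs (-1.50, 37.00)→(26.00, 37.00); distance from the point to it = 7.10 mm. (Shell/infill is judged within the island containing the point — the largest one.) The point is inside the cross-section and 7.10 mm from the nearest boundary — more than the 2.4 mm shell width (3 × 0.8), so it's in the infill interior.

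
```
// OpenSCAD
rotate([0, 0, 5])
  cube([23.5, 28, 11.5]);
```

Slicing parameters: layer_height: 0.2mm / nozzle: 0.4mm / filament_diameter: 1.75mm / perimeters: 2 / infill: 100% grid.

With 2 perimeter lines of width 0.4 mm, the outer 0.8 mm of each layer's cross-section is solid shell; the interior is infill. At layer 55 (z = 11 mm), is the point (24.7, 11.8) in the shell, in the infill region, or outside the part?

outside

At z = 11 mm: the cube (footprint 23.5×28) is included at this height; (rotated 5° about Z; rotation is an isometry so areas/perimeters/island counts are preserved). Overall, the cross-section is a single solid region. Undo the 5° rotation: the query point maps to (25.634, 9.602) in the un-rotated model frame. The nearest boundary edge runs (23.50, 0.00)→(23.50, 28.00); distance from the point to it = 2.13 mm. The point is not inside any of the regions above, so it lies outside the cross-section (2.13 mm from the nearest boundary).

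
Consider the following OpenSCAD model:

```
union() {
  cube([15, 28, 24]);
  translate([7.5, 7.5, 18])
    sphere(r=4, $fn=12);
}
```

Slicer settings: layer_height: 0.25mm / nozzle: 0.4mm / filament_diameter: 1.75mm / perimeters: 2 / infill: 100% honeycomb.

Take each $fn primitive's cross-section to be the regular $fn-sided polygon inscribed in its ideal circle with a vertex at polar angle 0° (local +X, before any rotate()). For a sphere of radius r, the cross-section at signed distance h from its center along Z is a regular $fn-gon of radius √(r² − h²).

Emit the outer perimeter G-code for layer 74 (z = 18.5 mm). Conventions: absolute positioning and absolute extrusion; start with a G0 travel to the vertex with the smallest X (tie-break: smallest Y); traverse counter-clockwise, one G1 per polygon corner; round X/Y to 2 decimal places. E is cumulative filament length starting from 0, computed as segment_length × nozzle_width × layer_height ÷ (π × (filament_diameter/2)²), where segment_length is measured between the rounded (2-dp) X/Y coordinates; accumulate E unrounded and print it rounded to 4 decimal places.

At z = 18.5 mm: the cube (footprint 15×28) is included at this height; the r=4 sphere at (7.5, 7.5) contributes a regular 12-gon of circumradius √(4²−0.5²) = 3.969; Combining (union): the r=4 sphere at (7.5, 7.5) lies entirely inside the 15×28 cube, so the union is just the 15×28 cube — 1 connected region. The outline is a single polygon with 4 vertices. Extrusion per mm of travel: 0.4 × 0.25 / (π × 0.875²) = 0.041575. Accumulating E over each segment gives final E = 3.5755.

G0 X0.00 Y0.00 Z18.50
G1 X15.00 Y0.00 E0.6236
G1 X15.00 Y28.00 E1.7877
G1 X0.00 Y28.00 E2.4114
G1 X0.00 Y0.00 E3.5755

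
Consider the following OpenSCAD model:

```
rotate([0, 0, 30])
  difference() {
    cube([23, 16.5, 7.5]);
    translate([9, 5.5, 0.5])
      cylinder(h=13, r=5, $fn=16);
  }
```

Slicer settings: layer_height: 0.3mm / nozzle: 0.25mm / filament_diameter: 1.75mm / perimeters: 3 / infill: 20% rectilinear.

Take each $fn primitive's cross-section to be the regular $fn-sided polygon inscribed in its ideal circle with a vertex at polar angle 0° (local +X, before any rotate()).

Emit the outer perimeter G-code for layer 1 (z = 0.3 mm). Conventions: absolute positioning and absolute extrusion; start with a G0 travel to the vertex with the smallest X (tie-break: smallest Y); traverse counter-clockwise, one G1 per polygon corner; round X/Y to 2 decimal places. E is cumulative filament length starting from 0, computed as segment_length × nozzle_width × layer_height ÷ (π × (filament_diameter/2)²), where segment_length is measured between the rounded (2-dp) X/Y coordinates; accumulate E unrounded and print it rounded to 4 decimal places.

G0 X-8.25 Y14.29 Z0.30
G1 X0.00 Y0.00 E0.5145
G1 X19.92 Y11.50 E1.2317
G1 X11.67 Y25.79 E1.7462
G1 X-8.25 Y14.29 E2.4634

At z = 0.3 mm: the cube (footprint 23×16.5) is included at this height; the cylinder at (9, 5.5) is not intersected at this z (z outside [0.5, 13.5]); After the difference (first − rest): none of the subtracted shapes is present at this height, so the 23×16.5 cube is unchanged — 1 connected region; (whole slice rotated 30° about Z — lengths, areas and connectivity unchanged). The outline is a single polygon with 4 vertices. Extrusion per mm of travel: 0.25 × 0.3 / (π × 0.875²) = 0.031181. Accumulating E over each segment gives final E = 2.4634.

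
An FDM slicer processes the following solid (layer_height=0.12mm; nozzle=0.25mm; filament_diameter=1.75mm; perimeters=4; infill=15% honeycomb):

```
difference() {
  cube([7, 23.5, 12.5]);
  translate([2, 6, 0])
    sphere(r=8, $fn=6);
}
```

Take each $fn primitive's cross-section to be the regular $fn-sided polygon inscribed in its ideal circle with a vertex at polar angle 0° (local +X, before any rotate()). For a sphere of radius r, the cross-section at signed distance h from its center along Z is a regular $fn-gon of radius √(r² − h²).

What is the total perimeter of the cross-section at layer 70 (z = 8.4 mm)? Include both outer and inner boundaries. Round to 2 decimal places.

At z = 8.4 mm: the cube (footprint 7×23.5) is included at this height (perimeter 61.00 mm); the sphere at (2, 6) does not reach this height (|z−center|=8.400 > r=8); After the difference (first − rest): none of the subtracted shapes is present at this height, so the 7×23.5 cube is unchanged — boundary = 61.00 mm. Overall, the cross-section is a single solid region. Total boundary length (outer) = 61.00 mm.

61.00 mm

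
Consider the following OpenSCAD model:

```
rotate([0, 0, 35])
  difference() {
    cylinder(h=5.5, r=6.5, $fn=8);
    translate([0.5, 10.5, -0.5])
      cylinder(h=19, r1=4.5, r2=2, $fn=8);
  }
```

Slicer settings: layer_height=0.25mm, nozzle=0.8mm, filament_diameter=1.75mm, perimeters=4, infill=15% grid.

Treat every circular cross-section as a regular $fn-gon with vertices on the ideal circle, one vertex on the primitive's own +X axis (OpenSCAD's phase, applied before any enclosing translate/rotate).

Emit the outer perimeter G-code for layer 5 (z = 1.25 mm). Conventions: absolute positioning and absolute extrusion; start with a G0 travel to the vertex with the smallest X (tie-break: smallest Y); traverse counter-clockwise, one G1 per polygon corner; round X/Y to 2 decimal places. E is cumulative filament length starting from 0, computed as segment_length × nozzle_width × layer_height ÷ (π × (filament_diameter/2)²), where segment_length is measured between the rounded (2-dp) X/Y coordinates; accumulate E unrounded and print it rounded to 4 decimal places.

G0 X-6.40 Y1.13 Z1.25
G1 X-5.32 Y-3.73 E0.4140
G1 X-1.13 Y-6.40 E0.8271
G1 X3.73 Y-5.32 E1.2411
G1 X6.40 Y-1.13 E1.6542
G1 X5.32 Y3.73 E2.0682
G1 X1.13 Y6.40 E2.4813
G1 X-3.12 Y5.46 E2.8432
G1 X-3.16 Y5.39 E2.8499
G1 X-3.77 Y5.26 E2.9018
G1 X-6.40 Y1.13 E3.3089

At z = 1.25 mm: the cylinder: section is a regular 8-gon, circumradius r=6.5; the cone at (0.5, 10.5) (r1=4.5→r2=2) has section circumradius 4.270 here — a regular 8-gon; Taking the first minus the rest: starting from the r=6.5 cylinder, the cone at (0.5, 10.5) partially overlaps it — only the 0.04 mm² overlap (of its 51.56 mm²) is removed, clipping the outline — 1 connected region; (whole slice rotated 35° about Z — lengths, areas and connectivity unchanged). The outline is a single polygon with 10 vertices. Extrusion per mm of travel: 0.8 × 0.25 / (π × 0.875²) = 0.083150. Accumulating E over each segment gives final E = 3.3089.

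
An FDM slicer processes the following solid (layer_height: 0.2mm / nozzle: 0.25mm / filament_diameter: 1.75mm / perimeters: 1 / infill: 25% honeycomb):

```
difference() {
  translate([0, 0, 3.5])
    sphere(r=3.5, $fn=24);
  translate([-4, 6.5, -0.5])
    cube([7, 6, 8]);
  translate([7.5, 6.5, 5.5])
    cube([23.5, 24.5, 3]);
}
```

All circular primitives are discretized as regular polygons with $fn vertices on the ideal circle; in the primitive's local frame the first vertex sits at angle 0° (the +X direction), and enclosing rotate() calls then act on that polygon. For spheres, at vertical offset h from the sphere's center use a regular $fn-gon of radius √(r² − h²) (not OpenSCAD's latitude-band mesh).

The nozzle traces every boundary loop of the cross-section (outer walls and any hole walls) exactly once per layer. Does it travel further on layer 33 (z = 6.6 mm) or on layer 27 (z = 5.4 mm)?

Layer 33 (z = 6.6): the sphere: section is a regular 24-gon, circumradius = √(r²−h²) = √(3.5²−3.1²) = 1.625 (perimeter = 2·24·1.625·sin(180°/24) = 10.18 mm); the 7×6 cube at (-4, 6.5) contributes its full rectangle (perimeter 26.00 mm); the cube at (7.5, 6.5) (footprint 23.5×24.5) is included at this height (perimeter 96.00 mm); After the difference (first − rest): starting from the r=3.5 sphere, the 7×6 cube at (-4, 6.5) misses the remaining region (no effect); the 23.5×24.5 cube at (7.5, 6.5) misses the remaining region (no effect) — boundary = 10.18 mm. So its perimeter = 10.18 mm. Layer 27 (z = 5.4): the r=3.5 sphere slices to a regular 24-gon of circumradius 2.939 (√(r²−h²) with h=1.9 from center) (perimeter = 2·24·2.939·sin(180°/24) = 18.42 mm); the 7×6 cube at (-4, 6.5) contributes its full rectangle (perimeter 26.00 mm); the cube at (7.5, 6.5) is absent (z outside [5.5, 8.5]); Taking the first minus the rest: starting from the r=3.5 sphere, the 7×6 cube at (-4, 6.5) misses the remaining region (no effect) — boundary = 18.42 mm. So its perimeter = 18.42 mm. Layer 27 is larger (18.42 vs 10.18 mm).

layer 27 (z = 5.4 mm)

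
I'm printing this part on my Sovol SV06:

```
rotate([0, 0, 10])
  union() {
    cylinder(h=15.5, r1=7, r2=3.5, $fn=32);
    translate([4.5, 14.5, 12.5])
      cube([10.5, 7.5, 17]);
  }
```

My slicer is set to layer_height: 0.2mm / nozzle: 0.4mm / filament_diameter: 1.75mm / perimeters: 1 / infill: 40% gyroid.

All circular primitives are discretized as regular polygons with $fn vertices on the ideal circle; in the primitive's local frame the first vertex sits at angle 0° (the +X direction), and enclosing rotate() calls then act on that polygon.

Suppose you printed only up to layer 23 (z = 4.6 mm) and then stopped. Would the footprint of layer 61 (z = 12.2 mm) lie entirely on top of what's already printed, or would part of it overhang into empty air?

entirely on top

Compare the two slices. At z = 4.6: the cone: at t=0.297 of its height the radius interpolates to r₁+(r₂−r₁)t = 5.961, giving a regular 32-gon of that circumradius (area = (32/2)·5.961²·sin(360°/32) = 110.93 mm²); the cube at (4.5, 14.5) does not reach this height (z outside [12.5, 29.5]); Merging all regions: only the cone is present, so the union is just that shape — area = 110.93 mm²; (rotated 10° about Z; rotation is an isometry so areas/perimeters/island counts are preserved). At z = 12.2: the cone: at t=0.787 of its height the radius interpolates to r₁+(r₂−r₁)t = 4.245, giving a regular 32-gon of that circumradius (area = (32/2)·4.245²·sin(360°/32) = 56.25 mm²); the cube at (4.5, 14.5) does not reach this height (z outside [12.5, 29.5]); Merging all regions: only the cone is present, so the union is just that shape — area = 56.25 mm²; (whole slice rotated 10° about Z — lengths, areas and connectivity unchanged). Checking containment: the cross-section at z = 12.2 is a subset of the cross-section at z = 4.6.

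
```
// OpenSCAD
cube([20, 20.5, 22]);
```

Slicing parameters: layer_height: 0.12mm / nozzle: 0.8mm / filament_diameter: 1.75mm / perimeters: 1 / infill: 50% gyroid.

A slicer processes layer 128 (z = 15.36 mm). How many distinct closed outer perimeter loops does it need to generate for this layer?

At z = 15.36 mm: the cube is present — its section is the full 20×20.5 rectangle. The result has 1 disconnected region.

1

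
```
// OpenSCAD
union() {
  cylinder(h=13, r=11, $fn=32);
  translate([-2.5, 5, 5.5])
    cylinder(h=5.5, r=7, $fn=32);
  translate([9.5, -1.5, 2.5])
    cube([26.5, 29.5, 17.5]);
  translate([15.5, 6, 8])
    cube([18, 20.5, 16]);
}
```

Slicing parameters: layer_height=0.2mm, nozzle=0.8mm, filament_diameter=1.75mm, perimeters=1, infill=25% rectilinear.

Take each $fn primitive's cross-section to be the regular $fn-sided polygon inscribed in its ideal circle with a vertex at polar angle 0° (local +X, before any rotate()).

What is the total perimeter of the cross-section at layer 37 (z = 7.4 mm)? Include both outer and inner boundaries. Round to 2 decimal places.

167.19 mm

At z = 7.4 mm: the r=11 cylinder gives a regular 32-gon of circumradius 11 (constant along its height) (perimeter = 2·32·11.000·sin(180°/32) = 69.00 mm); the cylinder at (-2.5, 5): section is a regular 32-gon, circumradius r=7 (perimeter = 2·32·7.000·sin(180°/32) = 43.91 mm); the cube at (9.5, -1.5) is present — its section is the full 26.5×29.5 rectangle (perimeter 112.00 mm); the cube at (15.5, 6) does not reach this height (z outside [8, 24]); Merging all regions: the regions partially overlap (shared area 146.34 mm²), so the edge portions inside another operand are dropped and the merged outline is re-measured after clipping — boundary = 167.19 mm. Overall, the cross-section is a single solid region. Total boundary length (outer) = 167.19 mm.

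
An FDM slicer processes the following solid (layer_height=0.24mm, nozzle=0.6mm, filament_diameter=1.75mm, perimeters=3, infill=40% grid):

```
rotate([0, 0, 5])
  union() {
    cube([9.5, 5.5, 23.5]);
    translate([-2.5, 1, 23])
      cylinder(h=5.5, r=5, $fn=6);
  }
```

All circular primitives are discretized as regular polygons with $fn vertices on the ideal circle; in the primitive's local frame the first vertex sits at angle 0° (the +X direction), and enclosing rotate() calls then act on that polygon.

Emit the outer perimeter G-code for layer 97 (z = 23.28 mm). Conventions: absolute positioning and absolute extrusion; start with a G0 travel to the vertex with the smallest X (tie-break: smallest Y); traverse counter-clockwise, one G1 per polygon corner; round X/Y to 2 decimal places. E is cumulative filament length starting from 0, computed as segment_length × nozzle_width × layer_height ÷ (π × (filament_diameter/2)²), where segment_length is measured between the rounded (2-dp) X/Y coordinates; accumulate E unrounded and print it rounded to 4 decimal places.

G0 X-7.56 Y0.34 Z23.28
G1 X-4.69 Y-3.75 E0.2991
G1 X0.29 Y-3.32 E0.5984
G1 X1.92 Y0.17 E0.8290
G1 X9.46 Y0.83 E1.2821
G1 X8.98 Y6.31 E1.6115
G1 X-0.48 Y5.48 E2.1800
G1 X-0.46 Y5.31 E2.1902
G1 X-5.45 Y4.87 E2.4901
G1 X-7.56 Y0.34 E2.7893

At z = 23.28 mm: the 9.5×5.5 cube contributes its full rectangle; the cylinder at (-2.5, 1): section is a regular 6-gon, circumradius r=5; Combining (union): the regions partially overlap (shared area 7.62 mm²), so overlapping operands fuse into one piece — 1 connected region; (whole slice rotated 5° about Z — lengths, areas and connectivity unchanged). The outline is a single polygon with 9 vertices. Extrusion per mm of travel: 0.6 × 0.24 / (π × 0.875²) = 0.059868. Accumulating E over each segment gives final E = 2.7893.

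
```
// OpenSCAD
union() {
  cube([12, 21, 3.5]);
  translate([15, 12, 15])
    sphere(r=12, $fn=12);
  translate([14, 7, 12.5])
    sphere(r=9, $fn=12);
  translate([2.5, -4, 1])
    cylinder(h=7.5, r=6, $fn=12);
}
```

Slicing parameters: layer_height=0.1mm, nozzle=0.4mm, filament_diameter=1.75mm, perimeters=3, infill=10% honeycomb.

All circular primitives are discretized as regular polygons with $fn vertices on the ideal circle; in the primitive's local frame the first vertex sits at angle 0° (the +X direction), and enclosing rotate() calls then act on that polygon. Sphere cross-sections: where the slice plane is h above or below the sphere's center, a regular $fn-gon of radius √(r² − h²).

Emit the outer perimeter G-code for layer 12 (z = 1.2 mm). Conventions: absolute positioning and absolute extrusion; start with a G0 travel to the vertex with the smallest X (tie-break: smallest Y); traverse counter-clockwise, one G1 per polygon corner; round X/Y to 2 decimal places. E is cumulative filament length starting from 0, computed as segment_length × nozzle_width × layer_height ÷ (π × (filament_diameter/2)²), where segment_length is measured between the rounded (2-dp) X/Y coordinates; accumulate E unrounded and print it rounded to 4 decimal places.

At z = 1.2 mm: the 12×21 cube contributes its full rectangle; the sphere at (15, 12) does not reach this height (|z−center|=13.800 > r=12); the sphere at (14, 7) is absent (|z−center|=11.300 > r=9); the r=6 cylinder at (2.5, -4) gives a regular 12-gon of circumradius 6 (constant along its height); Combining (union): the regions partially overlap (shared area 9.67 mm²), so overlapping operands fuse into one piece — 1 connected region. The outline is a single polygon with 15 vertices. Extrusion per mm of travel: 0.4 × 0.1 / (π × 0.875²) = 0.016630. Accumulating E over each segment gives final E = 1.4612.

G0 X-3.50 Y-4.00 Z1.20
G1 X-2.70 Y-7.00 E0.0516
G1 X-0.50 Y-9.20 E0.1034
G1 X2.50 Y-10.00 E0.1550
G1 X5.50 Y-9.20 E0.2066
G1 X7.70 Y-7.00 E0.2584
G1 X8.50 Y-4.00 E0.3100
G1 X7.70 Y-1.00 E0.3616
G1 X6.70 Y0.00 E0.3852
G1 X12.00 Y0.00 E0.4733
G1 X12.00 Y21.00 E0.8225
G1 X0.00 Y21.00 E1.0221
G1 X0.00 Y1.33 E1.3492
G1 X-0.50 Y1.20 E1.3578
G1 X-2.70 Y-1.00 E1.4095
G1 X-3.50 Y-4.00 E1.4612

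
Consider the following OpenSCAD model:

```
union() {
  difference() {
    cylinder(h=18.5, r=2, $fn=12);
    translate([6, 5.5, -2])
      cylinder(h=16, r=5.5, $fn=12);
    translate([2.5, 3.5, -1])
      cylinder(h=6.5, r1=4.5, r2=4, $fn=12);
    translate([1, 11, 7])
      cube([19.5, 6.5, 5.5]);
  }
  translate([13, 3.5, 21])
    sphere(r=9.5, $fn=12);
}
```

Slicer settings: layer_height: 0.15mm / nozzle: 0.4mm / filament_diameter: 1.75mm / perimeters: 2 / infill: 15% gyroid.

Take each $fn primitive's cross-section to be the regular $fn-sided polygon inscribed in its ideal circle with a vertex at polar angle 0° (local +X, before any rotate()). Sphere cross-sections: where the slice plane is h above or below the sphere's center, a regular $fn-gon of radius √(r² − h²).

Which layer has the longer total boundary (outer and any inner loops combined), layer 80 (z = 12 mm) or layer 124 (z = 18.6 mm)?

Layer 80 (z = 12): the r=2 cylinder contributes a regular 12-gon of circumradius 2 (perimeter = 2·12·2.000·sin(180°/12) = 12.42 mm); the cylinder at (6, 5.5): section is a regular 12-gon, circumradius r=5.5 (perimeter = 2·12·5.500·sin(180°/12) = 34.16 mm); the cone at (2.5, 3.5) does not reach this height (z outside [-1, 5.5]); the cube at (1, 11) (footprint 19.5×6.5) is included at this height (perimeter 52.00 mm); After the difference (first − rest): starting from the r=2 cylinder, the r=5.5 cylinder at (6, 5.5) misses the remaining region (no effect); the 19.5×6.5 cube at (1, 11) misses the remaining region (no effect) — boundary = 12.42 mm; the r=9.5 sphere at (13, 3.5) contributes a regular 12-gon of circumradius √(9.5²−9²) = 3.041 (perimeter = 2·12·3.041·sin(180°/12) = 18.89 mm); Merging all regions: the 2 present regions are separate (no shared area or edge), so areas and boundary lengths simply add and each stays a separate island — boundary = 31.32 mm. So its perimeter = 31.32 mm. Layer 124 (z = 18.6): the cylinder is not intersected at this z (z outside [0, 18.5]); the cylinder at (6, 5.5) is absent (z outside [-2, 14]); the cone at (2.5, 3.5) is not intersected at this z (z outside [-1, 5.5]); the cube at (1, 11) does not reach this height (z outside [7, 12.5]); After the difference (first − rest): the first operand is absent here, so nothing remains; the r=9.5 sphere at (13, 3.5) slices to a regular 12-gon of circumradius 9.192 (√(r²−h²) with h=2.4 from center) (perimeter = 2·12·9.192·sin(180°/12) = 57.10 mm); Taking the union: only the r=9.5 sphere at (13, 3.5) is present, so the union is just that shape — boundary = 57.10 mm. So its perimeter = 57.10 mm. Layer 124 is larger (57.10 vs 31.32 mm).

layer 124 (z = 18.6 mm)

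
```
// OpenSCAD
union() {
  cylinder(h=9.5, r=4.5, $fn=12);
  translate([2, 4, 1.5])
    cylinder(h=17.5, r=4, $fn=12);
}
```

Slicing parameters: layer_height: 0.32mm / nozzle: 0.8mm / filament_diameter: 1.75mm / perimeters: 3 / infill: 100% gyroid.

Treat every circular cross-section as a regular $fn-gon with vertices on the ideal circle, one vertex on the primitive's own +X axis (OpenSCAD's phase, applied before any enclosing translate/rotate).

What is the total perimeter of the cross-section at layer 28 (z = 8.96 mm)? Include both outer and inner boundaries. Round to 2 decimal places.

35.95 mm

At z = 8.96 mm: the r=4.5 cylinder gives a regular 12-gon of circumradius 4.5 (constant along its height) (perimeter = 2·12·4.500·sin(180°/12) = 27.95 mm); the r=4 cylinder at (2, 4) contributes a regular 12-gon of circumradius 4 (perimeter = 2·12·4.000·sin(180°/12) = 24.85 mm); Taking the union: the regions partially overlap (shared area 18.84 mm²), so the edge portions inside another operand are dropped and the merged outline is re-measured after clipping — boundary = 35.95 mm. Overall, the cross-section is a single solid region. Total boundary length (outer) = 35.95 mm.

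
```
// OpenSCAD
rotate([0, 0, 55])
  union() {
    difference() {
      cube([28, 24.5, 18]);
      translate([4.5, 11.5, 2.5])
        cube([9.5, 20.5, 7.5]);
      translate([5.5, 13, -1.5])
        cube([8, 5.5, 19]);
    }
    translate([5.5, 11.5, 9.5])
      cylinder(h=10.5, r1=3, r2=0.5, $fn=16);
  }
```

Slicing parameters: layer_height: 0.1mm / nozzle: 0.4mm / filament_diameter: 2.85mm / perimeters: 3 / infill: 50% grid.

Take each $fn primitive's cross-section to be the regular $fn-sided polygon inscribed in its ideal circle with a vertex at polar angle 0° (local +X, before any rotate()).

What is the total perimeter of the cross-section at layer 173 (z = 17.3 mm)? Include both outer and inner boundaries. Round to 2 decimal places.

132.00 mm

At z = 17.3 mm: the cube is present — its section is the full 28×24.5 rectangle (perimeter 105.00 mm); the cube at (4.5, 11.5) does not reach this height (z outside [2.5, 10]); the 8×5.5 cube at (5.5, 13) contributes its full rectangle (perimeter 27.00 mm); Taking the first minus the rest: starting from the 28×24.5 cube, the 8×5.5 cube at (5.5, 13) lies wholly inside it (removes its full 44.00 mm² and its 27.00 mm outline becomes a hole wall) — boundary (outer + 1 inner loop) = 132.00 mm; the cone at (5.5, 11.5) contributes a regular 16-gon of circumradius 1.143 (interpolated between r1=3 and r2=0.5 at t=0.743) (perimeter = 2·16·1.143·sin(180°/16) = 7.13 mm); Combining (union): the cone at (5.5, 11.5) lies entirely inside the result so far, so the union is just the result so far — boundary (outer + 1 inner loop) = 132.00 mm; (rotated 55° about Z; rotation is an isometry so areas/perimeters/island counts are preserved). Overall, the cross-section is one region with 1 hole. Total boundary length (outer + inner) = 132.00 mm.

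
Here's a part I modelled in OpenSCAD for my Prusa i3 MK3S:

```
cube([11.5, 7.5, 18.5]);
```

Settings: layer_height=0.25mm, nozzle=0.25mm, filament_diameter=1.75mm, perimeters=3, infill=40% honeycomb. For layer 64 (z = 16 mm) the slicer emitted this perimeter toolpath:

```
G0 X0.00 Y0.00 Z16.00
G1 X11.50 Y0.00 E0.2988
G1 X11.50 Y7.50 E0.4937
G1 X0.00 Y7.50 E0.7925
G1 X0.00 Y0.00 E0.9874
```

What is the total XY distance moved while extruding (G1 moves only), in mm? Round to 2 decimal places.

Sum the Euclidean lengths of each G1 segment: total = 38.00 mm.

38.00 mm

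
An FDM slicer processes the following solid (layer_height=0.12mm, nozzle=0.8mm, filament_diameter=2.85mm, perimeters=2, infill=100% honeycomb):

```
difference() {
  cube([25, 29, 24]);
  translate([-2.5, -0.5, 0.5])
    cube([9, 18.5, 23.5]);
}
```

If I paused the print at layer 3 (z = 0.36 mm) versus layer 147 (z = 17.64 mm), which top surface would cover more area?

layer 3 (z = 0.36 mm)

Layer 3 (z = 0.36): the 25×29 cube contributes its full rectangle (area 725.00 mm²); the cube at (-2.5, -0.5) does not reach this height (z outside [0.5, 24]); Subtracting the remaining from the first: none of the subtracted shapes is present at this height, so the 25×29 cube is unchanged — area = 725.00 mm². So its area = 725.00 mm². Layer 147 (z = 17.64): the 25×29 cube contributes its full rectangle (area 725.00 mm²); the cube at (-2.5, -0.5) is present — its section is the full 9×18.5 rectangle (area 166.50 mm²); Taking the first minus the rest: starting from the 25×29 cube (725.00 mm²), the 9×18.5 cube at (-2.5, -0.5) partially overlaps it — only the 117.00 mm² overlap (of its 166.50 mm²) is removed, clipping the outline — area = 608.00 mm². So its area = 608.00 mm². Layer 3 is larger (725.00 vs 608.00 mm²).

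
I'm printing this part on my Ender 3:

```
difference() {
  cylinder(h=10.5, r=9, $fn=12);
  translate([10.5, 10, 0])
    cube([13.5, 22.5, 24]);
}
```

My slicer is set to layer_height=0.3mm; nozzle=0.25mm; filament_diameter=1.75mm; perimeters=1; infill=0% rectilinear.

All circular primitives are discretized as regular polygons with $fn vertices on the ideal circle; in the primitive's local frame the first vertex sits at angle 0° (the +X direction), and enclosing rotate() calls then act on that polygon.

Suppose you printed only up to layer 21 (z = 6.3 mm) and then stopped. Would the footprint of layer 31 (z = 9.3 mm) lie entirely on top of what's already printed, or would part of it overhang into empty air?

entirely on top

Compare the two slices. At z = 6.3: the cylinder: section is a regular 12-gon, circumradius r=9 (area = (12/2)·9.000²·sin(360°/12) = 243.00 mm²); the 13.5×22.5 cube at (10.5, 10) contributes its full rectangle (area 303.75 mm²); After the difference (first − rest): starting from the r=9 cylinder (243.00 mm²), the 13.5×22.5 cube at (10.5, 10) misses the remaining region (no effect) — area = 243.00 mm². At z = 9.3: the r=9 cylinder contributes a regular 12-gon of circumradius 9 (area = (12/2)·9.000²·sin(360°/12) = 243.00 mm²); the cube at (10.5, 10) is present — its section is the full 13.5×22.5 rectangle (area 303.75 mm²); Subtracting the remaining from the first: starting from the r=9 cylinder (243.00 mm²), the 13.5×22.5 cube at (10.5, 10) misses the remaining region (no effect) — area = 243.00 mm². Checking containment: the cross-section at z = 9.3 is a subset of the cross-section at z = 6.3.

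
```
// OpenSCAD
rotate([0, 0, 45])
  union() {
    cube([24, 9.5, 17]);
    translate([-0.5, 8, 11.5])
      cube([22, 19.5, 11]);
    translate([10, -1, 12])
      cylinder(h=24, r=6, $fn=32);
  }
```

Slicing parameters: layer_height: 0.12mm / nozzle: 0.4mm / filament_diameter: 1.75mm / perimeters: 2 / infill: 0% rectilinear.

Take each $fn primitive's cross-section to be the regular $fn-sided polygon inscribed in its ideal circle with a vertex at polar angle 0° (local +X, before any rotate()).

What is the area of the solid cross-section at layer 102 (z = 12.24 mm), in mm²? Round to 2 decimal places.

692.84 mm²

At z = 12.24 mm: the cube is present — its section is the full 24×9.5 rectangle (area 228.00 mm²); the cube at (-0.5, 8) is present — its section is the full 22×19.5 rectangle (area 429.00 mm²); the r=6 cylinder at (10, -1) contributes a regular 32-gon of circumradius 6 (area = (32/2)·6.000²·sin(360°/32) = 112.37 mm²); Combining (union): the regions partially overlap — summed areas 769.37 mm² minus the doubly-counted overlap 76.53 mm² gives 692.84 mm² — area = 692.84 mm²; (rotated 45° about Z; rotation is an isometry so areas/perimeters/island counts are preserved). Overall, the cross-section is a single solid region. Net area = 692.84 mm².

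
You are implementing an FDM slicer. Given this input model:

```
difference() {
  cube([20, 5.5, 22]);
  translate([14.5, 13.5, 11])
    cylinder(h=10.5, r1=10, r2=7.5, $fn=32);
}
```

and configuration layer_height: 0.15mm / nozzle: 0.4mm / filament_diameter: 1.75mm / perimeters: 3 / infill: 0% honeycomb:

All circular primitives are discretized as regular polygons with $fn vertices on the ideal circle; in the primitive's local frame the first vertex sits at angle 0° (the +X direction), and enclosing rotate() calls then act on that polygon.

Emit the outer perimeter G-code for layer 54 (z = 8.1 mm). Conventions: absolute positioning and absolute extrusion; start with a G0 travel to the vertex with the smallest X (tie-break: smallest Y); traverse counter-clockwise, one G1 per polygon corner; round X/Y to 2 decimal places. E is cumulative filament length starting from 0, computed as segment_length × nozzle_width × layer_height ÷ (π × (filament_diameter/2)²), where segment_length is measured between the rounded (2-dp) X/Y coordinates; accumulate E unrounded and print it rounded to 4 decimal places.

G0 X0.00 Y0.00 Z8.10
G1 X20.00 Y0.00 E0.4989
G1 X20.00 Y5.50 E0.6361
G1 X0.00 Y5.50 E1.1350
G1 X0.00 Y0.00 E1.2722

At z = 8.1 mm: the cube (footprint 20×5.5) is included at this height; the cone at (14.5, 13.5) is absent (z outside [11, 21.5]); Subtracting the remaining from the first: none of the subtracted shapes is present at this height, so the 20×5.5 cube is unchanged — 1 connected region. The outline is a single polygon with 4 vertices. Extrusion per mm of travel: 0.4 × 0.15 / (π × 0.875²) = 0.024945. Accumulating E over each segment gives final E = 1.2722.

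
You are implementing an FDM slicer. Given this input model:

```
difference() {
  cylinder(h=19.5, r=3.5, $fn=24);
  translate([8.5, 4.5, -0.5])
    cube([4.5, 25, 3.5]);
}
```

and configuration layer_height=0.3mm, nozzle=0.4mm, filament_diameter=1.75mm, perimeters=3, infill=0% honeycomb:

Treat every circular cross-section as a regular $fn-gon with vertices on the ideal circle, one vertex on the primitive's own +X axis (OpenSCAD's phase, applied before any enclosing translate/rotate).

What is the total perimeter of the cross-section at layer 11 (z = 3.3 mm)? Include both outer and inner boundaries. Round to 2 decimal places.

21.93 mm

At z = 3.3 mm: the r=3.5 cylinder contributes a regular 24-gon of circumradius 3.5 (perimeter = 2·24·3.500·sin(180°/24) = 21.93 mm); the cube at (8.5, 4.5) is not intersected at this z (z outside [-0.5, 3]); Subtracting the remaining from the first: none of the subtracted shapes is present at this height, so the r=3.5 cylinder is unchanged — boundary = 21.93 mm. Overall, the cross-section is a single solid region. Total boundary length (outer) = 21.93 mm.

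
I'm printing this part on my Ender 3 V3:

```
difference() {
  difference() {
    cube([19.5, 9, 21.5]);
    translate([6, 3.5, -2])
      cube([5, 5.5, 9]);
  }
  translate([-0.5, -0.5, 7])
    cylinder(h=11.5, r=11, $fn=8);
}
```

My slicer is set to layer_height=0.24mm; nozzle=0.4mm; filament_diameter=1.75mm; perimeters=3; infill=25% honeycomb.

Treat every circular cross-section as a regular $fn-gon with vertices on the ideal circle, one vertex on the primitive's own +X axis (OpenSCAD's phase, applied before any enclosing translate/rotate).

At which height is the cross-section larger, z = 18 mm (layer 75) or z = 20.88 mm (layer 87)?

Layer 75 (z = 18): the cube (footprint 19.5×9) is included at this height (area 175.50 mm²); the cube at (6, 3.5) is not intersected at this z (z outside [-2, 7]); Taking the first minus the rest: none of the subtracted shapes is present at this height, so the 19.5×9 cube is unchanged — area = 175.50 mm²; the r=11 cylinder at (-0.5, -0.5) contributes a regular 8-gon of circumradius 11 (area = (8/2)·11.000²·sin(360°/8) = 342.24 mm²); Subtracting the remaining from the first: starting from the result so far (175.50 mm²), the r=11 cylinder at (-0.5, -0.5) partially overlaps it — only the 72.90 mm² overlap (of its 342.24 mm²) is removed, clipping the outline — area = 102.60 mm². So its area = 102.60 mm². Layer 87 (z = 20.88): the cube (footprint 19.5×9) is included at this height (area 175.50 mm²); the cube at (6, 3.5) is not intersected at this z (z outside [-2, 7]); After the difference (first − rest): none of the subtracted shapes is present at this height, so the 19.5×9 cube is unchanged — area = 175.50 mm²; the cylinder at (-0.5, -0.5) is not intersected at this z (z outside [7, 18.5]); Subtracting the remaining from the first: none of the subtracted shapes is present at this height, so that combined region is unchanged — area = 175.50 mm². So its area = 175.50 mm². Layer 87 is larger (175.50 vs 102.60 mm²).

layer 87 (z = 20.88 mm)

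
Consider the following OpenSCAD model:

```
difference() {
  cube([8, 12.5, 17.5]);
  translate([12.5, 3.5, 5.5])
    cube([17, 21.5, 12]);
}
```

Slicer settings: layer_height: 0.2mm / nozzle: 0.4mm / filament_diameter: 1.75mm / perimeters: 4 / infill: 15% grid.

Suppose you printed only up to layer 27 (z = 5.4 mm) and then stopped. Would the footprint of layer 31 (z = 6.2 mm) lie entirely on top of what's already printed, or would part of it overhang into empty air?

entirely on top

Compare the two slices. At z = 5.4: the cube is present — its section is the full 8×12.5 rectangle (area 100.00 mm²); the cube at (12.5, 3.5) is not intersected at this z (z outside [5.5, 17.5]); Taking the first minus the rest: none of the subtracted shapes is present at this height, so the 8×12.5 cube is unchanged — area = 100.00 mm². At z = 6.2: the cube is present — its section is the full 8×12.5 rectangle (area 100.00 mm²); the cube at (12.5, 3.5) is present — its section is the full 17×21.5 rectangle (area 365.50 mm²); Subtracting the remaining from the first: starting from the 8×12.5 cube (100.00 mm²), the 17×21.5 cube at (12.5, 3.5) misses the remaining region (no effect) — area = 100.00 mm². Checking containment: the cross-section at z = 6.2 is a subset of the cross-section at z = 5.4.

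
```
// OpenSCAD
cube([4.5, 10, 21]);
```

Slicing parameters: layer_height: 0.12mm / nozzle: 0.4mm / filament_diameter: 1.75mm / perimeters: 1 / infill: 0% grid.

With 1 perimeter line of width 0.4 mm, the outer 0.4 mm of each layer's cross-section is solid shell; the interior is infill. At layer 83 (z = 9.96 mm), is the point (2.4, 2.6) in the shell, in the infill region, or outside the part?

At z = 9.96 mm: the cube is present — its section is the full 4.5×10 rectangle. Overall, the cross-section is a single solid region. The nearest boundary edge runs (4.50, 0.00)→(4.50, 10.00); distance from the point to it = 2.10 mm. The point is inside the cross-section and 2.10 mm from the nearest boundary — more than the 0.4 mm shell width (1 × 0.4), so it's in the infill interior.

infill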